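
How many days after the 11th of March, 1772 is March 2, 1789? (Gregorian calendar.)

Mar 11, 1772 → Mar 11, 1773: 365 days.
Mar 11, 1773 → Mar 11, 1774: 365 days.
Mar 11, 1774 → Mar 11, 1775: 365 days.
Mar 11, 1775 → Mar 11, 1776: 366 days (Feb 29, 1776 is in that span).
Mar 11, 1776 → Mar 11, 1777: 365 days.
Mar 11, 1777 → Mar 11, 1778: 365 days.
Mar 11, 1778 → Mar 11, 1779: 365 days.
Mar 11, 1779 → Mar 11, 1780: 366 days (Feb 29, 1780 is in that span).
Mar 11, 1780 → Mar 11, 1781: 365 days.
Mar 11, 1781 → Mar 11, 1782: 365 days.
Mar 11, 1782 → Mar 11, 1783: 365 days.
Mar 11, 1783 → Mar 11, 1784: 366 days (Feb 29, 1784 is in that span).
Mar 11, 1784 → Mar 11, 1785: 365 days.
Mar 11, 1785 → Mar 11, 1786: 365 days.
Mar 11, 1786 → Mar 11, 1787: 365 days.
Mar 11, 1787 → Mar 11, 1788: 366 days (Feb 29, 1788 is in that span).
Mar 11, 1788 → Apr 11, 1788: 31 days (March has 31).
Apr 11, 1788 → May 11, 1788: 30 days (April has 30).
May 11, 1788 → Jun 11, 1788: 31 days (May has 31).
Jun 11, 1788 → Jul 11, 1788: 30 days (June has 30).
Jul 11, 1788 → Aug 11, 1788: 31 days (July has 31).
Aug 11, 1788 → Sep 11, 1788: 31 days (August has 31).
Sep 11, 1788 → Oct 11, 1788: 30 days (September has 30).
Oct 11, 1788 → Nov 11, 1788: 31 days (October has 31).
Nov 11, 1788 → Dec 11, 1788: 30 days (November has 30).
Dec 11, 1788 → Jan 11, 1789: 31 days (December has 31).
Jan 11, 1789 → Feb 11, 1789: 31 days (January has 31).
Feb 11, 1789 → Mar 2, 1789: 19 days.
Total: 6200 days.

6200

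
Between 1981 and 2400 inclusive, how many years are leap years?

102

Multiples of 4 in [1981,2400]: 105.
Of those, multiples of 100: 5 (not leap unless ÷400).
Multiples of 400: 2.
Leap years = 105 − 5 + 2 = 102.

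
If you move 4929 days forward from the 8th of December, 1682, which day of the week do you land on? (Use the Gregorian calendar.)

Wednesday

First find the weekday of Dec 8, 1682. Doomsday rule: the anchor day for the 1600s is Tuesday. For year 82: 82÷12 = 6 r 10, and 10÷4 = 2, so 6+10+2 = 18.
Tuesday + 18 ≡ Saturday — that's 1682's doomsday.
In December the doomsday date is Dec 12.
Dec 8 is 4 days before Dec 12; 4 mod 7 = 4, so Saturday − 4 = Tuesday.
4929 mod 7 = 1, so 4929 days after a Tuesday is Tuesday + 1 = Wednesday.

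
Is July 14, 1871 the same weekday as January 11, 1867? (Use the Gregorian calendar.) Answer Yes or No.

Yes

From Jan 11, 1867 to Jul 14, 1871 is 1645 days.
1645 mod 7 = 0, so they are the same weekday.
(Jan 11, 1867 is a Friday; Jul 14, 1871 is a Friday.)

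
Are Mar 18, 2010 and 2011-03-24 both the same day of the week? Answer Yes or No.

From Mar 18, 2010 to Mar 24, 2011 is 371 days.
371 mod 7 = 0, so they are the same weekday.
(Mar 18, 2010 is a Thursday; Mar 24, 2011 is a Thursday.)

Yes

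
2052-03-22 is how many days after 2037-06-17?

5392

Jun 17, 2037 → Jun 17, 2038: 365 days.
Jun 17, 2038 → Jun 17, 2039: 365 days.
Jun 17, 2039 → Jun 17, 2040: 366 days (Feb 29, 2040 is in that span).
Jun 17, 2040 → Jun 17, 2041: 365 days.
Jun 17, 2041 → Jun 17, 2042: 365 days.
Jun 17, 2042 → Jun 17, 2043: 365 days.
Jun 17, 2043 → Jun 17, 2044: 366 days (Feb 29, 2044 is in that span).
Jun 17, 2044 → Jun 17, 2045: 365 days.
Jun 17, 2045 → Jun 17, 2046: 365 days.
Jun 17, 2046 → Jun 17, 2047: 365 days.
Jun 17, 2047 → Jun 17, 2048: 366 days (Feb 29, 2048 is in that span).
Jun 17, 2048 → Jun 17, 2049: 365 days.
Jun 17, 2049 → Jun 17, 2050: 365 days.
Jun 17, 2050 → Jun 17, 2051: 365 days.
Jun 17, 2051 → Jul 17, 2051: 30 days (June has 30).
Jul 17, 2051 → Aug 17, 2051: 31 days (July has 31).
Aug 17, 2051 → Sep 17, 2051: 31 days (August has 31).
Sep 17, 2051 → Oct 17, 2051: 30 days (September has 30).
Oct 17, 2051 → Nov 17, 2051: 31 days (October has 31).
Nov 17, 2051 → Dec 17, 2051: 30 days (November has 30).
Dec 17, 2051 → Jan 17, 2052: 31 days (December has 31).
Jan 17, 2052 → Feb 17, 2052: 31 days (January has 31).
Feb 17, 2052 → Mar 17, 2052: 29 days (February has 29).
Mar 17, 2052 → Mar 22, 2052: 5 days.
Total: 5392 days.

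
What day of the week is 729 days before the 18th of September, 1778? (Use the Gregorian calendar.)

Thursday

First find the weekday of Sep 18, 1778. Doomsday rule: the anchor day for the 1700s is Sunday. For year 78: 78÷12 = 6 r 6, and 6÷4 = 1, so 6+6+1 = 13.
Sunday + 13 ≡ Saturday — that's 1778's doomsday.
In September the doomsday date is Sep 5.
Sep 18 is 13 days after Sep 5; 13 mod 7 = 6, so Saturday + 6 = Friday.
729 mod 7 = 1, so 729 days before a Friday is Friday − 1 = Thursday.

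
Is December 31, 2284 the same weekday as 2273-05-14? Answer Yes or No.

From May 14, 2273 to Dec 31, 2284 is 4249 days.
4249 mod 7 = 0, so they are the same weekday.
(May 14, 2273 is a Wednesday; Dec 31, 2284 is a Wednesday.)

Yes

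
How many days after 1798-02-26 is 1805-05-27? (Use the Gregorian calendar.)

2646

Feb 26, 1798 → Feb 26, 1799: 365 days.
Feb 26, 1799 → Feb 26, 1800: 365 days.
Feb 26, 1800 → Feb 26, 1801: 365 days.
Feb 26, 1801 → Feb 26, 1802: 365 days.
Feb 26, 1802 → Feb 26, 1803: 365 days.
Feb 26, 1803 → Feb 26, 1804: 365 days.
Feb 26, 1804 → Feb 26, 1805: 366 days (Feb 29, 1804 is in that span).
Feb 26, 1805 → Mar 26, 1805: 28 days (February has 28).
Mar 26, 1805 → Apr 26, 1805: 31 days (March has 31).
Apr 26, 1805 → May 26, 1805: 30 days (April has 30).
May 26, 1805 → May 27, 1805: 1 days.
Total: 2646 days.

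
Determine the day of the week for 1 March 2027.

Doomsday rule: the anchor day for the 2000s is Tuesday. For year 27: 27÷12 = 2 r 3, and 3÷4 = 0, so 2+3+0 = 5.
Tuesday + 5 ≡ Sunday — that's 2027's doomsday.
In March the doomsday date is Mar 14.
Mar 1 is 13 days before Mar 14; 13 mod 7 = 6, so Sunday − 6 = Monday.

Monday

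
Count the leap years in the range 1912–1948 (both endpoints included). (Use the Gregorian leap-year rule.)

Multiples of 4 in [1912,1948]: 10.
Of those, multiples of 100: 0 (not leap unless ÷400).
Multiples of 400: 0.
Leap years = 10 − 0 + 0 = 10.

10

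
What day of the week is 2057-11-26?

Monday

Doomsday rule: the anchor day for the 2000s is Tuesday. For year 57: 57÷12 = 4 r 9, and 9÷4 = 2, so 4+9+2 = 15.
Tuesday + 15 ≡ Wednesday — that's 2057's doomsday.
In November the doomsday date is Nov 7.
Nov 26 is 19 days after Nov 7; 19 mod 7 = 5, so Wednesday + 5 = Monday.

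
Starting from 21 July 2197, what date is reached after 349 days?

Jul has 31 days: +11 → Aug 1, 2197 (338 left).
Aug has 31 days: +31 → Sep 1, 2197 (307 left).
Sep has 30 days: +30 → Oct 1, 2197 (277 left).
Oct has 31 days: +31 → Nov 1, 2197 (246 left).
Nov has 30 days: +30 → Dec 1, 2197 (216 left).
Dec has 31 days: +31 → Jan 1, 2198 (185 left).
Jan has 31 days: +31 → Feb 1, 2198 (154 left).
Feb has 28 days: +28 → Mar 1, 2198 (126 left).
Mar has 31 days: +31 → Apr 1, 2198 (95 left).
Apr has 30 days: +30 → May 1, 2198 (65 left).
May has 31 days: +31 → Jun 1, 2198 (34 left).
Jun has 30 days: +30 → Jul 1, 2198 (4 left).
+4 → Jul 5, 2198.

July 5, 2198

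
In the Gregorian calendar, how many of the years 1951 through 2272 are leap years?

Multiples of 4 in [1951,2272]: 81.
Of those, multiples of 100: 3 (not leap unless ÷400).
Multiples of 400: 1.
Leap years = 81 − 3 + 1 = 79.

79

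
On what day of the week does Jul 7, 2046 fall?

Saturday

Doomsday rule: the anchor day for the 2000s is Tuesday. For year 46: 46÷12 = 3 r 10, and 10÷4 = 2, so 3+10+2 = 15.
Tuesday + 15 ≡ Wednesday — that's 2046's doomsday.
In July the doomsday date is Jul 11.
Jul 7 is 4 days before Jul 11; 4 mod 7 = 4, so Wednesday − 4 = Saturday.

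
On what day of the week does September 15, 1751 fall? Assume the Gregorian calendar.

Wednesday

Doomsday rule: the anchor day for the 1700s is Sunday. For year 51: 51÷12 = 4 r 3, and 3÷4 = 0, so 4+3+0 = 7.
Sunday + 7 ≡ Sunday — that's 1751's doomsday.
In September the doomsday date is Sep 5.
Sep 15 is 10 days after Sep 5; 10 mod 7 = 3, so Sunday + 3 = Wednesday.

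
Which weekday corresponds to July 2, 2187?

Monday

Doomsday rule: the anchor day for the 2100s is Sunday. For year 87: 87÷12 = 7 r 3, and 3÷4 = 0, so 7+3+0 = 10.
Sunday + 10 ≡ Wednesday — that's 2187's doomsday.
In July the doomsday date is Jul 11.
Jul 2 is 9 days before Jul 11; 9 mod 7 = 2, so Wednesday − 2 = Monday.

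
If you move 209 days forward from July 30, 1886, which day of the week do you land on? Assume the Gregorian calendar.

Jul 30, 1886 is a Friday.
209 mod 7 = 6, so 209 days after a Friday is Friday + 6 = Thursday.

Thursday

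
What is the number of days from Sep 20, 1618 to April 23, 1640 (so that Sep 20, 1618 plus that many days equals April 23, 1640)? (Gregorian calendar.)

7886

Sep 20, 1618 → Sep 20, 1619: 365 days.
Sep 20, 1619 → Sep 20, 1620: 366 days (Feb 29, 1620 is in that span).
Sep 20, 1620 → Sep 20, 1621: 365 days.
Sep 20, 1621 → Sep 20, 1622: 365 days.
Sep 20, 1622 → Sep 20, 1623: 365 days.
Sep 20, 1623 → Sep 20, 1624: 366 days (Feb 29, 1624 is in that span).
Sep 20, 1624 → Sep 20, 1625: 365 days.
Sep 20, 1625 → Sep 20, 1626: 365 days.
Sep 20, 1626 → Sep 20, 1627: 365 days.
Sep 20, 1627 → Sep 20, 1628: 366 days (Feb 29, 1628 is in that span).
Sep 20, 1628 → Sep 20, 1629: 365 days.
Sep 20, 1629 → Sep 20, 1630: 365 days.
Sep 20, 1630 → Sep 20, 1631: 365 days.
Sep 20, 1631 → Sep 20, 1632: 366 days (Feb 29, 1632 is in that span).
Sep 20, 1632 → Sep 20, 1633: 365 days.
Sep 20, 1633 → Sep 20, 1634: 365 days.
Sep 20, 1634 → Sep 20, 1635: 365 days.
Sep 20, 1635 → Sep 20, 1636: 366 days (Feb 29, 1636 is in that span).
Sep 20, 1636 → Sep 20, 1637: 365 days.
Sep 20, 1637 → Sep 20, 1638: 365 days.
Sep 20, 1638 → Sep 20, 1639: 365 days.
Sep 20, 1639 → Oct 20, 1639: 30 days (September has 30).
Oct 20, 1639 → Nov 20, 1639: 31 days (October has 31).
Nov 20, 1639 → Dec 20, 1639: 30 days (November has 30).
Dec 20, 1639 → Jan 20, 1640: 31 days (December has 31).
Jan 20, 1640 → Feb 20, 1640: 31 days (January has 31).
Feb 20, 1640 → Mar 20, 1640: 29 days (February has 29).
Mar 20, 1640 → Apr 20, 1640: 31 days (March has 31).
Apr 20, 1640 → Apr 23, 1640: 3 days.
Total: 7886 days.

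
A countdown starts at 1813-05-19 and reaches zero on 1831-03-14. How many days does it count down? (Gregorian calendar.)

May 19, 1813 → May 19, 1814: 365 days.
May 19, 1814 → May 19, 1815: 365 days.
May 19, 1815 → May 19, 1816: 366 days (Feb 29, 1816 is in that span).
May 19, 1816 → May 19, 1817: 365 days.
May 19, 1817 → May 19, 1818: 365 days.
May 19, 1818 → May 19, 1819: 365 days.
May 19, 1819 → May 19, 1820: 366 days (Feb 29, 1820 is in that span).
May 19, 1820 → May 19, 1821: 365 days.
May 19, 1821 → May 19, 1822: 365 days.
May 19, 1822 → May 19, 1823: 365 days.
May 19, 1823 → May 19, 1824: 366 days (Feb 29, 1824 is in that span).
May 19, 1824 → May 19, 1825: 365 days.
May 19, 1825 → May 19, 1826: 365 days.
May 19, 1826 → May 19, 1827: 365 days.
May 19, 1827 → May 19, 1828: 366 days (Feb 29, 1828 is in that span).
May 19, 1828 → May 19, 1829: 365 days.
May 19, 1829 → May 19, 1830: 365 days.
May 19, 1830 → Jun 19, 1830: 31 days (May has 31).
Jun 19, 1830 → Jul 19, 1830: 30 days (June has 30).
Jul 19, 1830 → Aug 19, 1830: 31 days (July has 31).
Aug 19, 1830 → Sep 19, 1830: 31 days (August has 31).
Sep 19, 1830 → Oct 19, 1830: 30 days (September has 30).
Oct 19, 1830 → Nov 19, 1830: 31 days (October has 31).
Nov 19, 1830 → Dec 19, 1830: 30 days (November has 30).
Dec 19, 1830 → Jan 19, 1831: 31 days (December has 31).
Jan 19, 1831 → Feb 19, 1831: 31 days (January has 31).
Feb 19, 1831 → Mar 14, 1831: 23 days.
Total: 6508 days.

6508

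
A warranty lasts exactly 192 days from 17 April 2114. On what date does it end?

Apr has 30 days: +14 → May 1, 2114 (178 left).
May has 31 days: +31 → Jun 1, 2114 (147 left).
Jun has 30 days: +30 → Jul 1, 2114 (117 left).
Jul has 31 days: +31 → Aug 1, 2114 (86 left).
Aug has 31 days: +31 → Sep 1, 2114 (55 left).
Sep has 30 days: +30 → Oct 1, 2114 (25 left).
+25 → Oct 26, 2114.

October 26, 2114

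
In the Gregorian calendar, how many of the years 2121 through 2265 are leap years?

35

Multiples of 4 in [2121,2265]: 36.
Of those, multiples of 100: 1 (not leap unless ÷400).
Multiples of 400: 0.
Leap years = 36 − 1 + 0 = 35.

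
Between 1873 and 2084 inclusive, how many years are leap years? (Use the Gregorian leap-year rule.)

Multiples of 4 in [1873,2084]: 53.
Of those, multiples of 100: 2 (not leap unless ÷400).
Multiples of 400: 1.
Leap years = 53 − 2 + 1 = 52.

52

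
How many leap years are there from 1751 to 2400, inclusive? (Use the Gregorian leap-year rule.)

158

Multiples of 4 in [1751,2400]: 163.
Of those, multiples of 100: 7 (not leap unless ÷400).
Multiples of 400: 2.
Leap years = 163 − 7 + 2 = 158.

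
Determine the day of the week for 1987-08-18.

Tuesday

January 1, 1987 is a Thursday.
Jan 1, 1987 → Feb 1, 1987: 31 days (January has 31).
Feb 1, 1987 → Mar 1, 1987: 28 days (February has 28).
Mar 1, 1987 → Apr 1, 1987: 31 days (March has 31).
Apr 1, 1987 → May 1, 1987: 30 days (April has 30).
May 1, 1987 → Jun 1, 1987: 31 days (May has 31).
Jun 1, 1987 → Jul 1, 1987: 30 days (June has 30).
Jul 1, 1987 → Aug 1, 1987: 31 days (July has 31).
Aug 1, 1987 → Aug 18, 1987: 17 days.
Total: 229 days.
229 mod 7 = 5, so Thursday + 5 = Tuesday.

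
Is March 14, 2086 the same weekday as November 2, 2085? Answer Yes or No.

No

From Nov 2, 2085 to Mar 14, 2086 is 132 days.
132 mod 7 = 6, so they are different weekdays.
(Nov 2, 2085 is a Friday; Mar 14, 2086 is a Thursday.)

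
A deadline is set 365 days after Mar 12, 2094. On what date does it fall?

Mar has 31 days: +20 → Apr 1, 2094 (345 left).
Apr has 30 days: +30 → May 1, 2094 (315 left).
May has 31 days: +31 → Jun 1, 2094 (284 left).
Jun has 30 days: +30 → Jul 1, 2094 (254 left).
Jul has 31 days: +31 → Aug 1, 2094 (223 left).
Aug has 31 days: +31 → Sep 1, 2094 (192 left).
Sep has 30 days: +30 → Oct 1, 2094 (162 left).
Oct has 31 days: +31 → Nov 1, 2094 (131 left).
Nov has 30 days: +30 → Dec 1, 2094 (101 left).
Dec has 31 days: +31 → Jan 1, 2095 (70 left).
Jan has 31 days: +31 → Feb 1, 2095 (39 left).
Feb has 28 days: +28 → Mar 1, 2095 (11 left).
+11 → Mar 12, 2095.

March 12, 2095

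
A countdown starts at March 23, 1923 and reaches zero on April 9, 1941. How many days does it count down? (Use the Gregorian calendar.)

Mar 23, 1923 → Mar 23, 1924: 366 days (Feb 29, 1924 is in that span).
Mar 23, 1924 → Mar 23, 1925: 365 days.
Mar 23, 1925 → Mar 23, 1926: 365 days.
Mar 23, 1926 → Mar 23, 1927: 365 days.
Mar 23, 1927 → Mar 23, 1928: 366 days (Feb 29, 1928 is in that span).
Mar 23, 1928 → Mar 23, 1929: 365 days.
Mar 23, 1929 → Mar 23, 1930: 365 days.
Mar 23, 1930 → Mar 23, 1931: 365 days.
Mar 23, 1931 → Mar 23, 1932: 366 days (Feb 29, 1932 is in that span).
Mar 23, 1932 → Mar 23, 1933: 365 days.
Mar 23, 1933 → Mar 23, 1934: 365 days.
Mar 23, 1934 → Mar 23, 1935: 365 days.
Mar 23, 1935 → Mar 23, 1936: 366 days (Feb 29, 1936 is in that span).
Mar 23, 1936 → Mar 23, 1937: 365 days.
Mar 23, 1937 → Mar 23, 1938: 365 days.
Mar 23, 1938 → Mar 23, 1939: 365 days.
Mar 23, 1939 → Mar 23, 1940: 366 days (Feb 29, 1940 is in that span).
Mar 23, 1940 → Apr 23, 1940: 31 days (March has 31).
Apr 23, 1940 → May 23, 1940: 30 days (April has 30).
May 23, 1940 → Jun 23, 1940: 31 days (May has 31).
Jun 23, 1940 → Jul 23, 1940: 30 days (June has 30).
Jul 23, 1940 → Aug 23, 1940: 31 days (July has 31).
Aug 23, 1940 → Sep 23, 1940: 31 days (August has 31).
Sep 23, 1940 → Oct 23, 1940: 30 days (September has 30).
Oct 23, 1940 → Nov 23, 1940: 31 days (October has 31).
Nov 23, 1940 → Dec 23, 1940: 30 days (November has 30).
Dec 23, 1940 → Jan 23, 1941: 31 days (December has 31).
Jan 23, 1941 → Feb 23, 1941: 31 days (January has 31).
Feb 23, 1941 → Mar 23, 1941: 28 days (February has 28).
Mar 23, 1941 → Apr 9, 1941: 17 days.
Total: 6592 days.

6592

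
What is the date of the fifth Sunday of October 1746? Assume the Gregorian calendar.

October 1, 1746 is a Saturday.
The first Sunday is therefore October 2 (1 days later).
The fifth Sunday is 2 + 4×7 = October 30.

October 30, 1746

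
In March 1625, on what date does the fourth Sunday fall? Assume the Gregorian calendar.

March 1, 1625 is a Saturday.
The first Sunday is therefore March 2 (1 days later).
The fourth Sunday is 2 + 3×7 = March 23.

March 23, 1625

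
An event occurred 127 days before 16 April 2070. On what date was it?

December 10, 2069

−16 → Mar 31, 2070 (end of Mar, 31 days; 111 left).
−31 → Feb 28, 2070 (end of Feb, 28 days; 80 left).
−28 → Jan 31, 2070 (end of Jan, 31 days; 52 left).
−31 → Dec 31, 2069 (end of Dec, 31 days; 21 left).
−21 → Dec 10, 2069.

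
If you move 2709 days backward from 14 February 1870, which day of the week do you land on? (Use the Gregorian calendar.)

Monday

First find the weekday of Feb 14, 1870. Doomsday rule: the anchor day for the 1800s is Friday. For year 70: 70÷12 = 5 r 10, and 10÷4 = 2, so 5+10+2 = 17.
Friday + 17 ≡ Monday — that's 1870's doomsday.
In February the doomsday date is Feb 28 (1870 is not a leap year).
Feb 14 is 14 days before Feb 28; 14 mod 7 = 0, so Monday − 0 = Monday.
2709 mod 7 = 0, so 2709 days before a Monday is Monday − 0 = Monday.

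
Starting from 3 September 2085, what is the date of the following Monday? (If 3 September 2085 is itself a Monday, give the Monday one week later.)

Sep 3, 2085 is a Monday.
From Monday to the next Monday is 7 days.
Sep 3, 2085 + 7 = Sep 10, 2085.

September 10, 2085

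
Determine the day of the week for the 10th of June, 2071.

Wednesday

Doomsday rule: the anchor day for the 2000s is Tuesday. For year 71: 71÷12 = 5 r 11, and 11÷4 = 2, so 5+11+2 = 18.
Tuesday + 18 ≡ Saturday — that's 2071's doomsday.
In June the doomsday date is Jun 6.
Jun 10 is 4 days after Jun 6; 4 mod 7 = 4, so Saturday + 4 = Wednesday.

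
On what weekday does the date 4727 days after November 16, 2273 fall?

Tuesday

First find the weekday of Nov 16, 2273. Doomsday rule: the anchor day for the 2200s is Friday. For year 73: 73÷12 = 6 r 1, and 1÷4 = 0, so 6+1+0 = 7.
Friday + 7 ≡ Friday — that's 2273's doomsday.
In November the doomsday date is Nov 7.
Nov 16 is 9 days after Nov 7; 9 mod 7 = 2, so Friday + 2 = Sunday.
4727 mod 7 = 2, so 4727 days after a Sunday is Sunday + 2 = Tuesday.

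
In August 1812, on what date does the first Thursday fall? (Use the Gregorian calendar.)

August 1, 1812 is a Saturday.
The first Thursday is therefore August 6 (5 days later).

August 6, 1812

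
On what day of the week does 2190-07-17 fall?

Saturday

Doomsday rule: the anchor day for the 2100s is Sunday. For year 90: 90÷12 = 7 r 6, and 6÷4 = 1, so 7+6+1 = 14.
Sunday + 14 ≡ Sunday — that's 2190's doomsday.
In July the doomsday date is Jul 11.
Jul 17 is 6 days after Jul 11; 6 mod 7 = 6, so Sunday + 6 = Saturday.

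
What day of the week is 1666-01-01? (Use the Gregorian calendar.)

Friday

Doomsday rule: the anchor day for the 1600s is Tuesday. For year 66: 66÷12 = 5 r 6, and 6÷4 = 1, so 5+6+1 = 12.
Tuesday + 12 ≡ Sunday — that's 1666's doomsday.
In January the doomsday date is Jan 3 (1666 is not a leap year).
Jan 1 is 2 days before Jan 3; 2 mod 7 = 2, so Sunday − 2 = Friday.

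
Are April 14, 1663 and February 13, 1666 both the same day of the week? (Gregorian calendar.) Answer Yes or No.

From Apr 14, 1663 to Feb 13, 1666 is 1036 days.
1036 mod 7 = 0, so they are the same weekday.
(Apr 14, 1663 is a Saturday; Feb 13, 1666 is a Saturday.)

Yes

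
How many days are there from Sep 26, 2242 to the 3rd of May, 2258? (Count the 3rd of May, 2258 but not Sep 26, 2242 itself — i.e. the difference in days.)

Sep 26, 2242 → Sep 26, 2243: 365 days.
Sep 26, 2243 → Sep 26, 2244: 366 days (Feb 29, 2244 is in that span).
Sep 26, 2244 → Sep 26, 2245: 365 days.
Sep 26, 2245 → Sep 26, 2246: 365 days.
Sep 26, 2246 → Sep 26, 2247: 365 days.
Sep 26, 2247 → Sep 26, 2248: 366 days (Feb 29, 2248 is in that span).
Sep 26, 2248 → Sep 26, 2249: 365 days.
Sep 26, 2249 → Sep 26, 2250: 365 days.
Sep 26, 2250 → Sep 26, 2251: 365 days.
Sep 26, 2251 → Sep 26, 2252: 366 days (Feb 29, 2252 is in that span).
Sep 26, 2252 → Sep 26, 2253: 365 days.
Sep 26, 2253 → Sep 26, 2254: 365 days.
Sep 26, 2254 → Sep 26, 2255: 365 days.
Sep 26, 2255 → Sep 26, 2256: 366 days (Feb 29, 2256 is in that span).
Sep 26, 2256 → Sep 26, 2257: 365 days.
Sep 26, 2257 → Oct 26, 2257: 30 days (September has 30).
Oct 26, 2257 → Nov 26, 2257: 31 days (October has 31).
Nov 26, 2257 → Dec 26, 2257: 30 days (November has 30).
Dec 26, 2257 → Jan 26, 2258: 31 days (December has 31).
Jan 26, 2258 → Feb 26, 2258: 31 days (January has 31).
Feb 26, 2258 → Mar 26, 2258: 28 days (February has 28).
Mar 26, 2258 → Apr 26, 2258: 31 days (March has 31).
Apr 26, 2258 → May 3, 2258: 7 days.
Total: 5698 days.

5698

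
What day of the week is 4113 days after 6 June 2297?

Thursday

First find the weekday of Jun 6, 2297. Doomsday rule: the anchor day for the 2200s is Friday. For year 97: 97÷12 = 8 r 1, and 1÷4 = 0, so 8+1+0 = 9.
Friday + 9 ≡ Sunday — that's 2297's doomsday.
In June the doomsday date is Jun 6.
Jun 6 is the doomsday itself: Sunday.
4113 mod 7 = 4, so 4113 days after a Sunday is Sunday + 4 = Thursday.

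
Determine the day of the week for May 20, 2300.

Sunday

Doomsday rule: the anchor day for the 2300s is Wednesday. For year 00: 0÷12 = 0 r 0, and 0÷4 = 0, so 0+0+0 = 0.
Wednesday + 0 ≡ Wednesday — that's 2300's doomsday.
In May the doomsday date is May 9.
May 20 is 11 days after May 9; 11 mod 7 = 4, so Wednesday + 4 = Sunday.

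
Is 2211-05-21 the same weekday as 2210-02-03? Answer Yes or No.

From Feb 3, 2210 to May 21, 2211 is 472 days.
472 mod 7 = 3, so they are different weekdays.
(Feb 3, 2210 is a Saturday; May 21, 2211 is a Tuesday.)

No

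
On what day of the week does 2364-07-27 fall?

Doomsday rule: the anchor day for the 2300s is Wednesday. For year 64: 64÷12 = 5 r 4, and 4÷4 = 1, so 5+4+1 = 10.
Wednesday + 10 ≡ Saturday — that's 2364's doomsday.
In July the doomsday date is Jul 11.
Jul 27 is 16 days after Jul 11; 16 mod 7 = 2, so Saturday + 2 = Monday.

Monday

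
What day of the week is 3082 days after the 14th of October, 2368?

First find the weekday of Oct 14, 2368. Doomsday rule: the anchor day for the 2300s is Wednesday. For year 68: 68÷12 = 5 r 8, and 8÷4 = 2, so 5+8+2 = 15.
Wednesday + 15 ≡ Thursday — that's 2368's doomsday.
In October the doomsday date is Oct 10.
Oct 14 is 4 days after Oct 10; 4 mod 7 = 4, so Thursday + 4 = Monday.
3082 mod 7 = 2, so 3082 days after a Monday is Monday + 2 = Wednesday.

Wednesday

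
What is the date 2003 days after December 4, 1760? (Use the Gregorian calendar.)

May 30, 1766

+365 (one year) → Dec 4, 1761 (1638 left).
+365 (one year) → Dec 4, 1762 (1273 left).
+365 (one year) → Dec 4, 1763 (908 left).
+366 (one year; includes Feb 29, 1764) → Dec 4, 1764 (542 left).
+365 (one year) → Dec 4, 1765 (177 left).
Dec has 31 days: +28 → Jan 1, 1766 (149 left).
Jan has 31 days: +31 → Feb 1, 1766 (118 left).
Feb has 28 days: +28 → Mar 1, 1766 (90 left).
Mar has 31 days: +31 → Apr 1, 1766 (59 left).
Apr has 30 days: +30 → May 1, 1766 (29 left).
+29 → May 30, 1766.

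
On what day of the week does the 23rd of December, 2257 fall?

Wednesday

Doomsday rule: the anchor day for the 2200s is Friday. For year 57: 57÷12 = 4 r 9, and 9÷4 = 2, so 4+9+2 = 15.
Friday + 15 ≡ Saturday — that's 2257's doomsday.
In December the doomsday date is Dec 12.
Dec 23 is 11 days after Dec 12; 11 mod 7 = 4, so Saturday + 4 = Wednesday.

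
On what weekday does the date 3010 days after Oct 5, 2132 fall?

First find the weekday of Oct 5, 2132. Doomsday rule: the anchor day for the 2100s is Sunday. For year 32: 32÷12 = 2 r 8, and 8÷4 = 2, so 2+8+2 = 12.
Sunday + 12 ≡ Friday — that's 2132's doomsday.
In October the doomsday date is Oct 10.
Oct 5 is 5 days before Oct 10; 5 mod 7 = 5, so Friday − 5 = Sunday.
3010 mod 7 = 0, so 3010 days after a Sunday is Sunday + 0 = Sunday.

Sunday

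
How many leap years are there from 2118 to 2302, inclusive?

Multiples of 4 in [2118,2302]: 46.
Of those, multiples of 100: 2 (not leap unless ÷400).
Multiples of 400: 0.
Leap years = 46 − 2 + 0 = 44.

44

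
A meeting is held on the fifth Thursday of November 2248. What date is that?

November 30, 2248

November 1, 2248 is a Wednesday.
The first Thursday is therefore November 2 (1 days later).
The fifth Thursday is 2 + 4×7 = November 30.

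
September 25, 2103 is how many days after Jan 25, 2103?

243

Jan 25, 2103 → Feb 25, 2103: 31 days (January has 31).
Feb 25, 2103 → Mar 25, 2103: 28 days (February has 28).
Mar 25, 2103 → Apr 25, 2103: 31 days (March has 31).
Apr 25, 2103 → May 25, 2103: 30 days (April has 30).
May 25, 2103 → Jun 25, 2103: 31 days (May has 31).
Jun 25, 2103 → Jul 25, 2103: 30 days (June has 30).
Jul 25, 2103 → Aug 25, 2103: 31 days (July has 31).
Aug 25, 2103 → Sep 25, 2103: 31 days.
Total: 243 days.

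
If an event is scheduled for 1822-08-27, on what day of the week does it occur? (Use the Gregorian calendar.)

Tuesday

Doomsday rule: the anchor day for the 1800s is Friday. For year 22: 22÷12 = 1 r 10, and 10÷4 = 2, so 1+10+2 = 13.
Friday + 13 ≡ Thursday — that's 1822's doomsday.
In August the doomsday date is Aug 8.
Aug 27 is 19 days after Aug 8; 19 mod 7 = 5, so Thursday + 5 = Tuesday.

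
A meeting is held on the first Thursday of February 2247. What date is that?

February 4, 2247

February 1, 2247 is a Monday.
The first Thursday is therefore February 4 (3 days later).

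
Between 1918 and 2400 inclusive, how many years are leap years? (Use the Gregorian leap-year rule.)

118

Multiples of 4 in [1918,2400]: 121.
Of those, multiples of 100: 5 (not leap unless ÷400).
Multiples of 400: 2.
Leap years = 121 − 5 + 2 = 118.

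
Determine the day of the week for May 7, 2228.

Wednesday

Doomsday rule: the anchor day for the 2200s is Friday. For year 28: 28÷12 = 2 r 4, and 4÷4 = 1, so 2+4+1 = 7.
Friday + 7 ≡ Friday — that's 2228's doomsday.
In May the doomsday date is May 9.
May 7 is 2 days before May 9; 2 mod 7 = 2, so Friday − 2 = Wednesday.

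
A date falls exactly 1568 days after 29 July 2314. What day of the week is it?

Wednesday

First find the weekday of Jul 29, 2314. Doomsday rule: the anchor day for the 2300s is Wednesday. For year 14: 14÷12 = 1 r 2, and 2÷4 = 0, so 1+2+0 = 3.
Wednesday + 3 ≡ Saturday — that's 2314's doomsday.
In July the doomsday date is Jul 11.
Jul 29 is 18 days after Jul 11; 18 mod 7 = 4, so Saturday + 4 = Wednesday.
1568 mod 7 = 0, so 1568 days after a Wednesday is Wednesday + 0 = Wednesday.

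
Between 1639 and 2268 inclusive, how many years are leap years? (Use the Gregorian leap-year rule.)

Multiples of 4 in [1639,2268]: 158.
Of those, multiples of 100: 6 (not leap unless ÷400).
Multiples of 400: 1.
Leap years = 158 − 6 + 1 = 153.

153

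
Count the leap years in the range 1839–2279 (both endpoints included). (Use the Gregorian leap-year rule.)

Multiples of 4 in [1839,2279]: 110.
Of those, multiples of 100: 4 (not leap unless ÷400).
Multiples of 400: 1.
Leap years = 110 − 4 + 1 = 107.

107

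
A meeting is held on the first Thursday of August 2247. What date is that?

August 5, 2247

August 1, 2247 is a Sunday.
The first Thursday is therefore August 5 (4 days later).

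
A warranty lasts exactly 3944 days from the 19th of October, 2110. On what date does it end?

+365 (one year) → Oct 19, 2111 (3579 left).
+366 (one year; includes Feb 29, 2112) → Oct 19, 2112 (3213 left).
+365 (one year) → Oct 19, 2113 (2848 left).
+365 (one year) → Oct 19, 2114 (2483 left).
+365 (one year) → Oct 19, 2115 (2118 left).
+366 (one year; includes Feb 29, 2116) → Oct 19, 2116 (1752 left).
+365 (one year) → Oct 19, 2117 (1387 left).
+365 (one year) → Oct 19, 2118 (1022 left).
+365 (one year) → Oct 19, 2119 (657 left).
+366 (one year; includes Feb 29, 2120) → Oct 19, 2120 (291 left).
Oct has 31 days: +13 → Nov 1, 2120 (278 left).
Nov has 30 days: +30 → Dec 1, 2120 (248 left).
Dec has 31 days: +31 → Jan 1, 2121 (217 left).
Jan has 31 days: +31 → Feb 1, 2121 (186 left).
Feb has 28 days: +28 → Mar 1, 2121 (158 left).
Mar has 31 days: +31 → Apr 1, 2121 (127 left).
Apr has 30 days: +30 → May 1, 2121 (97 left).
May has 31 days: +31 → Jun 1, 2121 (66 left).
Jun has 30 days: +30 → Jul 1, 2121 (36 left).
Jul has 31 days: +31 → Aug 1, 2121 (5 left).
+5 → Aug 6, 2121.

August 6, 2121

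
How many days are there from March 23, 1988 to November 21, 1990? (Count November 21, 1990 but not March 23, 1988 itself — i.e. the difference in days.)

973

Mar 23, 1988 → Mar 23, 1989: 365 days.
Mar 23, 1989 → Mar 23, 1990: 365 days.
Mar 23, 1990 → Apr 23, 1990: 31 days (March has 31).
Apr 23, 1990 → May 23, 1990: 30 days (April has 30).
May 23, 1990 → Jun 23, 1990: 31 days (May has 31).
Jun 23, 1990 → Jul 23, 1990: 30 days (June has 30).
Jul 23, 1990 → Aug 23, 1990: 31 days (July has 31).
Aug 23, 1990 → Sep 23, 1990: 31 days (August has 31).
Sep 23, 1990 → Oct 23, 1990: 30 days (September has 30).
Oct 23, 1990 → Nov 21, 1990: 29 days.
Total: 973 days.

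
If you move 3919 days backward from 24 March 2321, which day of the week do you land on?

Mar 24, 2321 is a Thursday.
3919 mod 7 = 6, so 3919 days before a Thursday is Thursday − 6 = Friday.

Friday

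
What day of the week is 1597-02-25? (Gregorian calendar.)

Doomsday rule: the anchor day for the 1500s is Wednesday. For year 97: 97÷12 = 8 r 1, and 1÷4 = 0, so 8+1+0 = 9.
Wednesday + 9 ≡ Friday — that's 1597's doomsday.
In February the doomsday date is Feb 28 (1597 is not a leap year).
Feb 25 is 3 days before Feb 28; 3 mod 7 = 3, so Friday − 3 = Tuesday.

Tuesday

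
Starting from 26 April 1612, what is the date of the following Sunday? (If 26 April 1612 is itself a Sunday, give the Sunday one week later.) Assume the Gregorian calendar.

April 29, 1612

Apr 26, 1612 is a Thursday.
From Thursday to the next Sunday is 3 days.
Apr 26, 1612 + 3 = Apr 29, 1612.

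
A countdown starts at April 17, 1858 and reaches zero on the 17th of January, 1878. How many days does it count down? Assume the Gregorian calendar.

Apr 17, 1858 → Apr 17, 1859: 365 days.
Apr 17, 1859 → Apr 17, 1860: 366 days (Feb 29, 1860 is in that span).
Apr 17, 1860 → Apr 17, 1861: 365 days.
Apr 17, 1861 → Apr 17, 1862: 365 days.
Apr 17, 1862 → Apr 17, 1863: 365 days.
Apr 17, 1863 → Apr 17, 1864: 366 days (Feb 29, 1864 is in that span).
Apr 17, 1864 → Apr 17, 1865: 365 days.
Apr 17, 1865 → Apr 17, 1866: 365 days.
Apr 17, 1866 → Apr 17, 1867: 365 days.
Apr 17, 1867 → Apr 17, 1868: 366 days (Feb 29, 1868 is in that span).
Apr 17, 1868 → Apr 17, 1869: 365 days.
Apr 17, 1869 → Apr 17, 1870: 365 days.
Apr 17, 1870 → Apr 17, 1871: 365 days.
Apr 17, 1871 → Apr 17, 1872: 366 days (Feb 29, 1872 is in that span).
Apr 17, 1872 → Apr 17, 1873: 365 days.
Apr 17, 1873 → Apr 17, 1874: 365 days.
Apr 17, 1874 → Apr 17, 1875: 365 days.
Apr 17, 1875 → Apr 17, 1876: 366 days (Feb 29, 1876 is in that span).
Apr 17, 1876 → Apr 17, 1877: 365 days.
Apr 17, 1877 → May 17, 1877: 30 days (April has 30).
May 17, 1877 → Jun 17, 1877: 31 days (May has 31).
Jun 17, 1877 → Jul 17, 1877: 30 days (June has 30).
Jul 17, 1877 → Aug 17, 1877: 31 days (July has 31).
Aug 17, 1877 → Sep 17, 1877: 31 days (August has 31).
Sep 17, 1877 → Oct 17, 1877: 30 days (September has 30).
Oct 17, 1877 → Nov 17, 1877: 31 days (October has 31).
Nov 17, 1877 → Dec 17, 1877: 30 days (November has 30).
Dec 17, 1877 → Jan 17, 1878: 31 days.
Total: 7215 days.

7215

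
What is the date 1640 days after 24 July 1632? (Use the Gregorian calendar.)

January 19, 1637

+365 (one year) → Jul 24, 1633 (1275 left).
+365 (one year) → Jul 24, 1634 (910 left).
+365 (one year) → Jul 24, 1635 (545 left).
+366 (one year; includes Feb 29, 1636) → Jul 24, 1636 (179 left).
Jul has 31 days: +8 → Aug 1, 1636 (171 left).
Aug has 31 days: +31 → Sep 1, 1636 (140 left).
Sep has 30 days: +30 → Oct 1, 1636 (110 left).
Oct has 31 days: +31 → Nov 1, 1636 (79 left).
Nov has 30 days: +30 → Dec 1, 1636 (49 left).
Dec has 31 days: +31 → Jan 1, 1637 (18 left).
+18 → Jan 19, 1637.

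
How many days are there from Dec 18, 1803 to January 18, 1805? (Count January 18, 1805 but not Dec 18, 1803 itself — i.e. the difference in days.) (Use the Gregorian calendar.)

Dec 18, 1803 → Jan 18, 1804: 31 days (December has 31).
Jan 18, 1804 → Feb 18, 1804: 31 days (January has 31).
Feb 18, 1804 → Mar 18, 1804: 29 days (February has 29).
Mar 18, 1804 → Apr 18, 1804: 31 days (March has 31).
Apr 18, 1804 → May 18, 1804: 30 days (April has 30).
May 18, 1804 → Jun 18, 1804: 31 days (May has 31).
Jun 18, 1804 → Jul 18, 1804: 30 days (June has 30).
Jul 18, 1804 → Aug 18, 1804: 31 days (July has 31).
Aug 18, 1804 → Sep 18, 1804: 31 days (August has 31).
Sep 18, 1804 → Oct 18, 1804: 30 days (September has 30).
Oct 18, 1804 → Nov 18, 1804: 31 days (October has 31).
Nov 18, 1804 → Dec 18, 1804: 30 days (November has 30).
Dec 18, 1804 → Jan 18, 1805: 31 days.
Total: 397 days.

397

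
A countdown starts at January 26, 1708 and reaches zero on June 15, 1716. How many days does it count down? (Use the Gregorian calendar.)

3063

Jan 26, 1708 → Jan 26, 1709: 366 days (Feb 29, 1708 is in that span).
Jan 26, 1709 → Jan 26, 1710: 365 days.
Jan 26, 1710 → Jan 26, 1711: 365 days.
Jan 26, 1711 → Jan 26, 1712: 365 days.
Jan 26, 1712 → Jan 26, 1713: 366 days (Feb 29, 1712 is in that span).
Jan 26, 1713 → Jan 26, 1714: 365 days.
Jan 26, 1714 → Jan 26, 1715: 365 days.
Jan 26, 1715 → Jan 26, 1716: 365 days.
Jan 26, 1716 → Feb 26, 1716: 31 days (January has 31).
Feb 26, 1716 → Mar 26, 1716: 29 days (February has 29).
Mar 26, 1716 → Apr 26, 1716: 31 days (March has 31).
Apr 26, 1716 → May 26, 1716: 30 days (April has 30).
May 26, 1716 → Jun 15, 1716: 20 days.
Total: 3063 days.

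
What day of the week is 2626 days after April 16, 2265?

First find the weekday of Apr 16, 2265. Doomsday rule: the anchor day for the 2200s is Friday. For year 65: 65÷12 = 5 r 5, and 5÷4 = 1, so 5+5+1 = 11.
Friday + 11 ≡ Tuesday — that's 2265's doomsday.
In April the doomsday date is Apr 4.
Apr 16 is 12 days after Apr 4; 12 mod 7 = 5, so Tuesday + 5 = Sunday.
2626 mod 7 = 1, so 2626 days after a Sunday is Sunday + 1 = Monday.

Monday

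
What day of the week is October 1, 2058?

Doomsday rule: the anchor day for the 2000s is Tuesday. For year 58: 58÷12 = 4 r 10, and 10÷4 = 2, so 4+10+2 = 16.
Tuesday + 16 ≡ Thursday — that's 2058's doomsday.
In October the doomsday date is Oct 10.
Oct 1 is 9 days before Oct 10; 9 mod 7 = 2, so Thursday − 2 = Tuesday.

Tuesday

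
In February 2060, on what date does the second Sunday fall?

February 1, 2060 is a Sunday.
The first Sunday is therefore February 1 (same day).
The second Sunday is 1 + 1×7 = February 8.

February 8, 2060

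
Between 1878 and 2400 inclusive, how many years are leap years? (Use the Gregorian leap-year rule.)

Multiples of 4 in [1878,2400]: 131.
Of those, multiples of 100: 6 (not leap unless ÷400).
Multiples of 400: 2.
Leap years = 131 − 6 + 2 = 127.

127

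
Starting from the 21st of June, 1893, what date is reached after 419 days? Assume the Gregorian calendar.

+365 (one year) → Jun 21, 1894 (54 left).
Jun has 30 days: +10 → Jul 1, 1894 (44 left).
Jul has 31 days: +31 → Aug 1, 1894 (13 left).
+13 → Aug 14, 1894.

August 14, 1894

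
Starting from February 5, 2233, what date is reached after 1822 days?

+365 (one year) → Feb 5, 2234 (1457 left).
+365 (one year) → Feb 5, 2235 (1092 left).
+365 (one year) → Feb 5, 2236 (727 left).
+366 (one year; includes Feb 29, 2236) → Feb 5, 2237 (361 left).
Feb has 28 days: +24 → Mar 1, 2237 (337 left).
Mar has 31 days: +31 → Apr 1, 2237 (306 left).
Apr has 30 days: +30 → May 1, 2237 (276 left).
May has 31 days: +31 → Jun 1, 2237 (245 left).
Jun has 30 days: +30 → Jul 1, 2237 (215 left).
Jul has 31 days: +31 → Aug 1, 2237 (184 left).
Aug has 31 days: +31 → Sep 1, 2237 (153 left).
Sep has 30 days: +30 → Oct 1, 2237 (123 left).
Oct has 31 days: +31 → Nov 1, 2237 (92 left).
Nov has 30 days: +30 → Dec 1, 2237 (62 left).
Dec has 31 days: +31 → Jan 1, 2238 (31 left).
Jan has 31 days: +31 → Feb 1, 2238 (0 left).

February 1, 2238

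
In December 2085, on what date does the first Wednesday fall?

December 1, 2085 is a Saturday.
The first Wednesday is therefore December 5 (4 days later).

December 5, 2085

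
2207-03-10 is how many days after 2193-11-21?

Nov 21, 2193 → Nov 21, 2194: 365 days.
Nov 21, 2194 → Nov 21, 2195: 365 days.
Nov 21, 2195 → Nov 21, 2196: 366 days (Feb 29, 2196 is in that span).
Nov 21, 2196 → Nov 21, 2197: 365 days.
Nov 21, 2197 → Nov 21, 2198: 365 days.
Nov 21, 2198 → Nov 21, 2199: 365 days.
Nov 21, 2199 → Nov 21, 2200: 365 days.
Nov 21, 2200 → Nov 21, 2201: 365 days.
Nov 21, 2201 → Nov 21, 2202: 365 days.
Nov 21, 2202 → Nov 21, 2203: 365 days.
Nov 21, 2203 → Nov 21, 2204: 366 days (Feb 29, 2204 is in that span).
Nov 21, 2204 → Nov 21, 2205: 365 days.
Nov 21, 2205 → Nov 21, 2206: 365 days.
Nov 21, 2206 → Dec 21, 2206: 30 days (November has 30).
Dec 21, 2206 → Jan 21, 2207: 31 days (December has 31).
Jan 21, 2207 → Feb 21, 2207: 31 days (January has 31).
Feb 21, 2207 → Mar 10, 2207: 17 days.
Total: 4856 days.

4856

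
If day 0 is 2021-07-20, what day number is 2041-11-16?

7424

Jul 20, 2021 → Jul 20, 2022: 365 days.
Jul 20, 2022 → Jul 20, 2023: 365 days.
Jul 20, 2023 → Jul 20, 2024: 366 days (Feb 29, 2024 is in that span).
Jul 20, 2024 → Jul 20, 2025: 365 days.
Jul 20, 2025 → Jul 20, 2026: 365 days.
Jul 20, 2026 → Jul 20, 2027: 365 days.
Jul 20, 2027 → Jul 20, 2028: 366 days (Feb 29, 2028 is in that span).
Jul 20, 2028 → Jul 20, 2029: 365 days.
Jul 20, 2029 → Jul 20, 2030: 365 days.
Jul 20, 2030 → Jul 20, 2031: 365 days.
Jul 20, 2031 → Jul 20, 2032: 366 days (Feb 29, 2032 is in that span).
Jul 20, 2032 → Jul 20, 2033: 365 days.
Jul 20, 2033 → Jul 20, 2034: 365 days.
Jul 20, 2034 → Jul 20, 2035: 365 days.
Jul 20, 2035 → Jul 20, 2036: 366 days (Feb 29, 2036 is in that span).
Jul 20, 2036 → Jul 20, 2037: 365 days.
Jul 20, 2037 → Jul 20, 2038: 365 days.
Jul 20, 2038 → Jul 20, 2039: 365 days.
Jul 20, 2039 → Jul 20, 2040: 366 days (Feb 29, 2040 is in that span).
Jul 20, 2040 → Jul 20, 2041: 365 days.
Jul 20, 2041 → Aug 20, 2041: 31 days (July has 31).
Aug 20, 2041 → Sep 20, 2041: 31 days (August has 31).
Sep 20, 2041 → Oct 20, 2041: 30 days (September has 30).
Oct 20, 2041 → Nov 16, 2041: 27 days.
Total: 7424 days.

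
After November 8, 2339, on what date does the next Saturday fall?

November 11, 2339

Nov 8, 2339 is a Wednesday.
From Wednesday to the next Saturday is 3 days.
Nov 8, 2339 + 3 = Nov 11, 2339.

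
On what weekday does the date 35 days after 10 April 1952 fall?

First find the weekday of Apr 10, 1952. Doomsday rule: the anchor day for the 1900s is Wednesday. For year 52: 52÷12 = 4 r 4, and 4÷4 = 1, so 4+4+1 = 9.
Wednesday + 9 ≡ Friday — that's 1952's doomsday.
In April the doomsday date is Apr 4.
Apr 10 is 6 days after Apr 4; 6 mod 7 = 6, so Friday + 6 = Thursday.
35 mod 7 = 0, so 35 days after a Thursday is Thursday + 0 = Thursday.

Thursday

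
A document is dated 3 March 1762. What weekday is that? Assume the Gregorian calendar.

Doomsday rule: the anchor day for the 1700s is Sunday. For year 62: 62÷12 = 5 r 2, and 2÷4 = 0, so 5+2+0 = 7.
Sunday + 7 ≡ Sunday — that's 1762's doomsday.
In March the doomsday date is Mar 14.
Mar 3 is 11 days before Mar 14; 11 mod 7 = 4, so Sunday − 4 = Wednesday.

Wednesday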